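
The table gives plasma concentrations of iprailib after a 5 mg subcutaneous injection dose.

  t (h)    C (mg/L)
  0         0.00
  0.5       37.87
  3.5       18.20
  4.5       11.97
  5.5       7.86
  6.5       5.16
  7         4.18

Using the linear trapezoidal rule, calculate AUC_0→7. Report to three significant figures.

Trapezoidal AUC_0→7:
  [0→0.5]: (0.00+37.87)/2 × 0.5 = 9.4675
  [0.5→3.5]: (37.87+18.20)/2 × 3 = 84.105
  [3.5→4.5]: (18.20+11.97)/2 × 1 = 15.085
  [4.5→5.5]: (11.97+7.86)/2 × 1 = 9.915
  [5.5→6.5]: (7.86+5.16)/2 × 1 = 6.51
  [6.5→7]: (5.16+4.18)/2 × 0.5 = 2.335
  Sum = 127.4175 mg/L·h

AUC = 127 mg/L·h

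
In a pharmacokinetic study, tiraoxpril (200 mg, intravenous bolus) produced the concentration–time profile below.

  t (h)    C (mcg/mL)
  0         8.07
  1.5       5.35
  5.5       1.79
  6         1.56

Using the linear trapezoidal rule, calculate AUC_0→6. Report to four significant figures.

Trapezoidal AUC_0→6:
  [0→1.5]: (8.07+5.35)/2 × 1.5 = 10.065
  [1.5→5.5]: (5.35+1.79)/2 × 4 = 14.28
  [5.5→6]: (1.79+1.56)/2 × 0.5 = 0.8375
  Sum = 25.1825 mcg/mL·h

AUC = 25.18 mcg/mL·h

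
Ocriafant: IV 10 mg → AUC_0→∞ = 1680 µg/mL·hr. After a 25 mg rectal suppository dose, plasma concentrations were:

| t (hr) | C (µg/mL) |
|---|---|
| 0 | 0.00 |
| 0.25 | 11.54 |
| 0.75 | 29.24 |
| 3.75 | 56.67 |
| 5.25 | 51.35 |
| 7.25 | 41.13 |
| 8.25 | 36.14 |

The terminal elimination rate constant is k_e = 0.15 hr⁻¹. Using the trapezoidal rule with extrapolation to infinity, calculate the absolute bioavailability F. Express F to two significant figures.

F = 0.14

Trapezoidal AUC_0→8.25 (rectal suppository):
  [0→0.25]: (0.00+11.54)/2 × 0.25 = 1.4425
  [0.25→0.75]: (11.54+29.24)/2 × 0.5 = 10.195
  [0.75→3.75]: (29.24+56.67)/2 × 3 = 128.865
  [3.75→5.25]: (56.67+51.35)/2 × 1.5 = 81.015
  [5.25→7.25]: (51.35+41.13)/2 × 2 = 92.48
  [7.25→8.25]: (41.13+36.14)/2 × 1 = 38.635
  Sum = 352.6325 µg/mL·hr
Tail: C_last/k_e = 36.14/0.15 = 240.933
AUC_0→∞ (rectal suppository) = 352.6325 + 240.933 = 593.5655 µg/mL·hr
F = (AUC_ev/D_ev)/(AUC_iv/D_iv) = (593.5655/25)/(1680/10) = 23.74262/168 = 0.1413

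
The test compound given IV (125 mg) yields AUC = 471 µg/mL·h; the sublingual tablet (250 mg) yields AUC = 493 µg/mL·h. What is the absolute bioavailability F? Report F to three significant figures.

F = 0.523

F = (AUC_ev / D_ev) / (AUC_iv / D_iv)
  = (493/250) / (471/125)
  = 1.972 / 3.768 = 0.5234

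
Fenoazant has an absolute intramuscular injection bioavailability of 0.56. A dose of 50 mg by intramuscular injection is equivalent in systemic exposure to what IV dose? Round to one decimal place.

Systemic exposure from an extravascular dose = F × D_ev, so the equivalent IV dose is F × D_ev.
D_iv = F × D_ev = 0.56 × 50 = 28 mg

D_iv = 28.0 mg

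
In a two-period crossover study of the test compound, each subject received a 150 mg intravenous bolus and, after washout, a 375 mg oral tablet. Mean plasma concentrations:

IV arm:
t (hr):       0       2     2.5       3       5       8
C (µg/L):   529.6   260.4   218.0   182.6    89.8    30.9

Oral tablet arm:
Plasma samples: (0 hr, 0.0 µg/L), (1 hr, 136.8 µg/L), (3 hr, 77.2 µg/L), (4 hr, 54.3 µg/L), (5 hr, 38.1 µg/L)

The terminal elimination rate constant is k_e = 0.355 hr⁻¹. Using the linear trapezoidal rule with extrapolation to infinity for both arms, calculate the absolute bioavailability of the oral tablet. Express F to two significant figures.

Trapezoidal AUC_0→8 (IV):
  [0→2]: (529.6+260.4)/2 × 2 = 790.0
  [2→2.5]: (260.4+218.0)/2 × 0.5 = 119.6
  [2.5→3]: (218.0+182.6)/2 × 0.5 = 100.15
  [3→5]: (182.6+89.8)/2 × 2 = 272.4
  [5→8]: (89.8+30.9)/2 × 3 = 181.05
  Sum = 1463.2 µg/L·hr
IV tail: 30.9/0.355 = 87.042; AUC_iv,0→∞ = 1463.2 + 87.042 = 1550.242 µg/L·hr
Trapezoidal AUC_0→5 (oral tablet):
  [0→1]: (0.0+136.8)/2 × 1 = 68.4
  [1→3]: (136.8+77.2)/2 × 2 = 214.0
  [3→4]: (77.2+54.3)/2 × 1 = 65.75
  [4→5]: (54.3+38.1)/2 × 1 = 46.2
  Sum = 394.35 µg/L·hr
oral tablet tail: 38.1/0.355 = 107.324; AUC_ev,0→∞ = 394.35 + 107.324 = 501.674 µg/L·hr
F = (AUC_ev/D_ev)/(AUC_iv/D_iv) = (501.674/375)/(1550.242/150) = 1.3378/10.3349 = 0.1294

F = 0.13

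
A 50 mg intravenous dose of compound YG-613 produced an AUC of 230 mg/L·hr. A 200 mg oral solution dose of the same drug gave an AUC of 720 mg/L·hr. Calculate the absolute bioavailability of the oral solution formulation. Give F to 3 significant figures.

F = 0.783

F = (AUC_ev / D_ev) / (AUC_iv / D_iv)
  = (720/200) / (230/50)
  = 3.6 / 4.6 = 0.7826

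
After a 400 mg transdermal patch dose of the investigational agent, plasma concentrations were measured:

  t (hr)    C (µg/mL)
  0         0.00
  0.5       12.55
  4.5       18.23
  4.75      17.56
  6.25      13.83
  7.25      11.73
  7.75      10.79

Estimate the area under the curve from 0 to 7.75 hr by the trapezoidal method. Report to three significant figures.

AUC = 111 µg/mL·hr

Trapezoidal AUC_0→7.75:
  [0→0.5]: (0.00+12.55)/2 × 0.5 = 3.1375
  [0.5→4.5]: (12.55+18.23)/2 × 4 = 61.56
  [4.5→4.75]: (18.23+17.56)/2 × 0.25 = 4.47375
  [4.75→6.25]: (17.56+13.83)/2 × 1.5 = 23.5425
  [6.25→7.25]: (13.83+11.73)/2 × 1 = 12.78
  [7.25→7.75]: (11.73+10.79)/2 × 0.5 = 5.63
  Sum = 111.12375 µg/mL·hr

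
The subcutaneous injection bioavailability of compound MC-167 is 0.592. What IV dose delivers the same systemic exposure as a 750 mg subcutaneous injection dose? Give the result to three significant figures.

D_iv = 444 mg

Systemic exposure from an extravascular dose = F × D_ev, so the equivalent IV dose is F × D_ev.
D_iv = F × D_ev = 0.592 × 750 = 444 mg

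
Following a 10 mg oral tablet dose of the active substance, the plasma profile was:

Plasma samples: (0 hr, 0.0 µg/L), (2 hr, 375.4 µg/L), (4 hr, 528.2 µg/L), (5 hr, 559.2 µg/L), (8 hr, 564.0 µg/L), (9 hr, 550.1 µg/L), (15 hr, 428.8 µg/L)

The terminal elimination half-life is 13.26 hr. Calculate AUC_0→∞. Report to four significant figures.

AUC = 15200 µg/L·hr

Trapezoidal AUC_0→15:
  [0→2]: (0.0+375.4)/2 × 2 = 375.4
  [2→4]: (375.4+528.2)/2 × 2 = 903.6
  [4→5]: (528.2+559.2)/2 × 1 = 543.7
  [5→8]: (559.2+564.0)/2 × 3 = 1684.8
  [8→9]: (564.0+550.1)/2 × 1 = 557.05
  [9→15]: (550.1+428.8)/2 × 6 = 2936.7
  Sum = 7001.25 µg/L·hr
k_e = ln2 / t½ = 0.693147 / 13.26 = 0.0523 hr^-1
Extrapolated tail: C_last / k_e = 428.8 / 0.0523 = 8198.853
AUC_0→∞ = 7001.25 + 8198.853 = 15200.103 µg/L·hr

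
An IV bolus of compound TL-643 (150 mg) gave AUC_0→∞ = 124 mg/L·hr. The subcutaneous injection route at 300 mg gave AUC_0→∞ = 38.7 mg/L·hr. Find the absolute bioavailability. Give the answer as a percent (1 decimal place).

F = (AUC_ev / D_ev) / (AUC_iv / D_iv)
  = (38.7/300) / (124/150)
  = 0.129 / 0.826667 = 0.1560
  = 15.60%

F = 15.6%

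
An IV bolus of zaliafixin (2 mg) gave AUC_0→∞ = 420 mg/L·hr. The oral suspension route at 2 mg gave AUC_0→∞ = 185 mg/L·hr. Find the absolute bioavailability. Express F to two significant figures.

F = 0.44

F = (AUC_ev / D_ev) / (AUC_iv / D_iv)
  = (185/2) / (420/2)
  = 92.5 / 210 = 0.4405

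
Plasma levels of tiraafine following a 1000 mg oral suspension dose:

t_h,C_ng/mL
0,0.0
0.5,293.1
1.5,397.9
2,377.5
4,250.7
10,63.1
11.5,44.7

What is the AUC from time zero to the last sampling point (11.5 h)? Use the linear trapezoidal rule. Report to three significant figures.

AUC = 2260 ng/mL·h

Trapezoidal AUC_0→11.5:
  [0→0.5]: (0.0+293.1)/2 × 0.5 = 73.275
  [0.5→1.5]: (293.1+397.9)/2 × 1 = 345.5
  [1.5→2]: (397.9+377.5)/2 × 0.5 = 193.85
  [2→4]: (377.5+250.7)/2 × 2 = 628.2
  [4→10]: (250.7+63.1)/2 × 6 = 941.4
  [10→11.5]: (63.1+44.7)/2 × 1.5 = 80.85
  Sum = 2263.075 ng/mL·h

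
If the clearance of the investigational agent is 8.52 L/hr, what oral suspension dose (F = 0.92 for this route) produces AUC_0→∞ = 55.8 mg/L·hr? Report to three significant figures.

Dose = CL × AUC_0→∞ / F
     = 8.52 × 55.8 / 0.92 = 516.757 mg

Dose = 517 mg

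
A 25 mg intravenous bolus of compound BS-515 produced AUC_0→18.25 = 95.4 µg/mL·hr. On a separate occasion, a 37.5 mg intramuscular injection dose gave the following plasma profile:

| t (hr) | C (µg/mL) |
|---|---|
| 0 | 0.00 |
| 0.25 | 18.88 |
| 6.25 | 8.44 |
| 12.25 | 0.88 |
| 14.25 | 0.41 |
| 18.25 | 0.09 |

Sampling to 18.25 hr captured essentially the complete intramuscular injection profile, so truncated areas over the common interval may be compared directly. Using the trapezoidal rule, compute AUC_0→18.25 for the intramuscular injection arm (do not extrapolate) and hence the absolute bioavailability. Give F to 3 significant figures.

F = 0.801

Trapezoidal AUC_0→18.25 (intramuscular injection):
  [0→0.25]: (0.00+18.88)/2 × 0.25 = 2.36
  [0.25→6.25]: (18.88+8.44)/2 × 6 = 81.96
  [6.25→12.25]: (8.44+0.88)/2 × 6 = 27.96
  [12.25→14.25]: (0.88+0.41)/2 × 2 = 1.29
  [14.25→18.25]: (0.41+0.09)/2 × 4 = 1.0
  Sum = 114.57 µg/mL·hr
F = (AUC_ev/D_ev)/(AUC_iv/D_iv) = (114.57/37.5)/(95.4/25) = 3.0552/3.816 = 0.8006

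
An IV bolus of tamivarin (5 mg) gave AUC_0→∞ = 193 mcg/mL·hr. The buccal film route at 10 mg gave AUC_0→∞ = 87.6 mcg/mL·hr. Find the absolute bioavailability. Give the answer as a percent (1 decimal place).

F = (AUC_ev / D_ev) / (AUC_iv / D_iv)
  = (87.6/10) / (193/5)
  = 8.76 / 38.6 = 0.2269
  = 22.69%

F = 22.7%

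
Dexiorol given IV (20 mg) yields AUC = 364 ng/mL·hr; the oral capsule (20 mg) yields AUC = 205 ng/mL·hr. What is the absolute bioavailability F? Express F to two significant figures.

F = 0.56

F = (AUC_ev / D_ev) / (AUC_iv / D_iv)
  = (205/20) / (364/20)
  = 10.25 / 18.2 = 0.5632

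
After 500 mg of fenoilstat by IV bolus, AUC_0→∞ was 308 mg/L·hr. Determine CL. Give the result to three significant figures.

CL = 1.62 L/hr

CL = Dose_iv / AUC_0→∞
   = 500 / 308 = 1.62338 L/hr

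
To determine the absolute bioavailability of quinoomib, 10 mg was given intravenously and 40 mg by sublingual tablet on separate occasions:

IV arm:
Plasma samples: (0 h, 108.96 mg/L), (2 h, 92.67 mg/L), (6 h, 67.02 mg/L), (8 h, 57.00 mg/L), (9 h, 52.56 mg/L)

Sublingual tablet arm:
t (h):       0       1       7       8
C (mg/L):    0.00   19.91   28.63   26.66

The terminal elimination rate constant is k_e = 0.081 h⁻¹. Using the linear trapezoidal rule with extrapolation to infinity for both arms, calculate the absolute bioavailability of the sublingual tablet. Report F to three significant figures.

F = 0.0950

Trapezoidal AUC_0→9 (IV):
  [0→2]: (108.96+92.67)/2 × 2 = 201.63
  [2→6]: (92.67+67.02)/2 × 4 = 319.38
  [6→8]: (67.02+57.00)/2 × 2 = 124.02
  [8→9]: (57.00+52.56)/2 × 1 = 54.78
  Sum = 699.81 mg/L·h
IV tail: 52.56/0.081 = 648.889; AUC_iv,0→∞ = 699.81 + 648.889 = 1348.699 mg/L·h
Trapezoidal AUC_0→8 (sublingual tablet):
  [0→1]: (0.00+19.91)/2 × 1 = 9.955
  [1→7]: (19.91+28.63)/2 × 6 = 145.62
  [7→8]: (28.63+26.66)/2 × 1 = 27.645
  Sum = 183.22 mg/L·h
sublingual tablet tail: 26.66/0.081 = 329.136; AUC_ev,0→∞ = 183.22 + 329.136 = 512.356 mg/L·h
F = (AUC_ev/D_ev)/(AUC_iv/D_iv) = (512.356/40)/(1348.699/10) = 12.8089/134.8699 = 0.0950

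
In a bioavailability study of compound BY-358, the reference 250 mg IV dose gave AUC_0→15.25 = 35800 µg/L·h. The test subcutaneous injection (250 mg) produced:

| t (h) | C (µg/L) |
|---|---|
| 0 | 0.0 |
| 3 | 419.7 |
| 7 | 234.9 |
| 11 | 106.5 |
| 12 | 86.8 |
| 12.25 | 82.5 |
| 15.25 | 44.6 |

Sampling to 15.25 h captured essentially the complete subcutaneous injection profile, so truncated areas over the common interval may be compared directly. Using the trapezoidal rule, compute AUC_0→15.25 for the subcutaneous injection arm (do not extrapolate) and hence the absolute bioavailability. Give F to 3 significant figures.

F = 0.0818

Trapezoidal AUC_0→15.25 (subcutaneous injection):
  [0→3]: (0.0+419.7)/2 × 3 = 629.55
  [3→7]: (419.7+234.9)/2 × 4 = 1309.2
  [7→11]: (234.9+106.5)/2 × 4 = 682.8
  [11→12]: (106.5+86.8)/2 × 1 = 96.65
  [12→12.25]: (86.8+82.5)/2 × 0.25 = 21.1625
  [12.25→15.25]: (82.5+44.6)/2 × 3 = 190.65
  Sum = 2930.0125 µg/L·h
F = (AUC_ev/D_ev)/(AUC_iv/D_iv) = (2930.0125/250)/(35800/250) = 11.72005/143.2 = 0.0818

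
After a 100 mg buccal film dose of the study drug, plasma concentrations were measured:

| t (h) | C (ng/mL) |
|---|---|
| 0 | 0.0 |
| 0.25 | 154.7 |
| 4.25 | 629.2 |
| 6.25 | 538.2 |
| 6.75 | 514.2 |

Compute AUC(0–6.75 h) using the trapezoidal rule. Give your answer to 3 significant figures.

Trapezoidal AUC_0→6.75:
  [0→0.25]: (0.0+154.7)/2 × 0.25 = 19.3375
  [0.25→4.25]: (154.7+629.2)/2 × 4 = 1567.8
  [4.25→6.25]: (629.2+538.2)/2 × 2 = 1167.4
  [6.25→6.75]: (538.2+514.2)/2 × 0.5 = 263.1
  Sum = 3017.6375 ng/mL·h

AUC = 3020 ng/mL·h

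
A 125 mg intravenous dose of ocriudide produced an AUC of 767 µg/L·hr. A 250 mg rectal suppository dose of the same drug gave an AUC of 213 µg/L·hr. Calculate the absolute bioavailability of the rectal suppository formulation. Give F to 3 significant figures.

F = 0.139

F = (AUC_ev / D_ev) / (AUC_iv / D_iv)
  = (213/250) / (767/125)
  = 0.852 / 6.136 = 0.1389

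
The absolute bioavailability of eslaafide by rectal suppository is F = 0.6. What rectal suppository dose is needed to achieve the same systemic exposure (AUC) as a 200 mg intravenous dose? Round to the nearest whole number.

For equal systemic exposure: F × D_ev = D_iv
D_ev = D_iv / F = 200 / 0.6 = 333.333 mg

D_rectal = 333 mg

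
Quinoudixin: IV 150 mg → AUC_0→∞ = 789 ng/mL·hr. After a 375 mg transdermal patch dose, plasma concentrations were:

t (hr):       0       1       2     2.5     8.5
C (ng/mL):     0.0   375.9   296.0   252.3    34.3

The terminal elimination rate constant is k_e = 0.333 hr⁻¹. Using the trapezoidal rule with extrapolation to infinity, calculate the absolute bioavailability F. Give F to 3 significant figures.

F = 0.823

Trapezoidal AUC_0→8.5 (transdermal patch):
  [0→1]: (0.0+375.9)/2 × 1 = 187.95
  [1→2]: (375.9+296.0)/2 × 1 = 335.95
  [2→2.5]: (296.0+252.3)/2 × 0.5 = 137.075
  [2.5→8.5]: (252.3+34.3)/2 × 6 = 859.8
  Sum = 1520.775 ng/mL·hr
Tail: C_last/k_e = 34.3/0.333 = 103.003
AUC_0→∞ (transdermal patch) = 1520.775 + 103.003 = 1623.778 ng/mL·hr
F = (AUC_ev/D_ev)/(AUC_iv/D_iv) = (1623.778/375)/(789/150) = 4.33007/5.26 = 0.8232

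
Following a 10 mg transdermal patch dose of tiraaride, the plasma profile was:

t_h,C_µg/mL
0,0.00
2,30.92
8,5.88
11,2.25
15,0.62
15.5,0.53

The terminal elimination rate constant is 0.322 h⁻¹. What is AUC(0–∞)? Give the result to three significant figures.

AUC = 161 µg/mL·h

Trapezoidal AUC_0→15.5:
  [0→2]: (0.00+30.92)/2 × 2 = 30.92
  [2→8]: (30.92+5.88)/2 × 6 = 110.4
  [8→11]: (5.88+2.25)/2 × 3 = 12.195
  [11→15]: (2.25+0.62)/2 × 4 = 5.74
  [15→15.5]: (0.62+0.53)/2 × 0.5 = 0.2875
  Sum = 159.5425 µg/mL·h
Extrapolated tail: C_last / k_e = 0.53 / 0.322 = 1.646
AUC_0→∞ = 159.5425 + 1.646 = 161.1885 µg/mL·h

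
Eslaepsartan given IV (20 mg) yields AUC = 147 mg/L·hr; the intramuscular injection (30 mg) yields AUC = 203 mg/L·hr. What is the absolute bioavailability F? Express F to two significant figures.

F = (AUC_ev / D_ev) / (AUC_iv / D_iv)
  = (203/30) / (147/20)
  = 6.76667 / 7.35 = 0.9206

F = 0.92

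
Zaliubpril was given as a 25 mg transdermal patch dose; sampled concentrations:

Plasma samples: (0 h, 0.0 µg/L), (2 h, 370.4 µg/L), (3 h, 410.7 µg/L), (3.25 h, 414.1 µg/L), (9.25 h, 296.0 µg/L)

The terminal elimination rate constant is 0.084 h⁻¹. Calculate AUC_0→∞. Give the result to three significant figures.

Trapezoidal AUC_0→9.25:
  [0→2]: (0.0+370.4)/2 × 2 = 370.4
  [2→3]: (370.4+410.7)/2 × 1 = 390.55
  [3→3.25]: (410.7+414.1)/2 × 0.25 = 103.1
  [3.25→9.25]: (414.1+296.0)/2 × 6 = 2130.3
  Sum = 2994.35 µg/L·h
Extrapolated tail: C_last / k_e = 296.0 / 0.084 = 3523.810
AUC_0→∞ = 2994.35 + 3523.810 = 6518.16 µg/L·h

AUC = 6520 µg/L·h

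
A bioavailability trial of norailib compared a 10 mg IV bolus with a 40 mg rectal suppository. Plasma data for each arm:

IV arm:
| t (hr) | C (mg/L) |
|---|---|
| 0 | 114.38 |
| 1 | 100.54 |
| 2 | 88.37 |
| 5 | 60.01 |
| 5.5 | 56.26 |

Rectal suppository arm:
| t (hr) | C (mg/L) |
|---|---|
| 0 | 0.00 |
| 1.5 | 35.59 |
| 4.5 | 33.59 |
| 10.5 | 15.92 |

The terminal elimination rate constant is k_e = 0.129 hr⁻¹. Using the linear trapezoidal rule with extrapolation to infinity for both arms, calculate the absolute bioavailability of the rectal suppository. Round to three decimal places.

Trapezoidal AUC_0→5.5 (IV):
  [0→1]: (114.38+100.54)/2 × 1 = 107.46
  [1→2]: (100.54+88.37)/2 × 1 = 94.455
  [2→5]: (88.37+60.01)/2 × 3 = 222.57
  [5→5.5]: (60.01+56.26)/2 × 0.5 = 29.0675
  Sum = 453.5525 mg/L·hr
IV tail: 56.26/0.129 = 436.124; AUC_iv,0→∞ = 453.5525 + 436.124 = 889.6765 mg/L·hr
Trapezoidal AUC_0→10.5 (rectal suppository):
  [0→1.5]: (0.00+35.59)/2 × 1.5 = 26.6925
  [1.5→4.5]: (35.59+33.59)/2 × 3 = 103.77
  [4.5→10.5]: (33.59+15.92)/2 × 6 = 148.53
  Sum = 278.9925 mg/L·hr
rectal suppository tail: 15.92/0.129 = 123.411; AUC_ev,0→∞ = 278.9925 + 123.411 = 402.4035 mg/L·hr
F = (AUC_ev/D_ev)/(AUC_iv/D_iv) = (402.4035/40)/(889.6765/10) = 10.0601/88.96765 = 0.1131

F = 0.113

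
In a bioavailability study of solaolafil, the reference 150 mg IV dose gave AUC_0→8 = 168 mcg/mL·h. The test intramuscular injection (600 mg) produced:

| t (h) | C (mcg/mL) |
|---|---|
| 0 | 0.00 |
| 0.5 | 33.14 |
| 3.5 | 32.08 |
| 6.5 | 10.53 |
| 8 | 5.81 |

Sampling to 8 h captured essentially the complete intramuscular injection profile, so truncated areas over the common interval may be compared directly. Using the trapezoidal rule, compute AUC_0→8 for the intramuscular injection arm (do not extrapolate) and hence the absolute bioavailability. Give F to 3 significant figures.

F = 0.271

Trapezoidal AUC_0→8 (intramuscular injection):
  [0→0.5]: (0.00+33.14)/2 × 0.5 = 8.285
  [0.5→3.5]: (33.14+32.08)/2 × 3 = 97.83
  [3.5→6.5]: (32.08+10.53)/2 × 3 = 63.915
  [6.5→8]: (10.53+5.81)/2 × 1.5 = 12.255
  Sum = 182.285 mcg/mL·h
F = (AUC_ev/D_ev)/(AUC_iv/D_iv) = (182.285/600)/(168/150) = 0.303808/1.12 = 0.2713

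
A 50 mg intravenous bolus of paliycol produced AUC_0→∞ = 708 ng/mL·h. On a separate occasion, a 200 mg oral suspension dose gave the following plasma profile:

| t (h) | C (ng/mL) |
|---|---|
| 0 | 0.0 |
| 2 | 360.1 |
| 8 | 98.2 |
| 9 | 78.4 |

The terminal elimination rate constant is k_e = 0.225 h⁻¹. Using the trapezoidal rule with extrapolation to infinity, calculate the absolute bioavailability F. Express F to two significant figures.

Trapezoidal AUC_0→9 (oral suspension):
  [0→2]: (0.0+360.1)/2 × 2 = 360.1
  [2→8]: (360.1+98.2)/2 × 6 = 1374.9
  [8→9]: (98.2+78.4)/2 × 1 = 88.3
  Sum = 1823.3 ng/mL·h
Tail: C_last/k_e = 78.4/0.225 = 348.444
AUC_0→∞ (oral suspension) = 1823.3 + 348.444 = 2171.744 ng/mL·h
F = (AUC_ev/D_ev)/(AUC_iv/D_iv) = (2171.744/200)/(708/50) = 10.85872/14.16 = 0.7669

F = 0.77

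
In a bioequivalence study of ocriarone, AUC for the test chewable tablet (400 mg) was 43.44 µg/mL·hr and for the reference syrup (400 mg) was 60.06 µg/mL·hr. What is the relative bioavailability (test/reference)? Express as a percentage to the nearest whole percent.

F_rel = (AUC_test/D_test) / (AUC_ref/D_ref)
      = (43.44/400) / (60.06/400)
      = 0.1086 / 0.15015 = 0.7233 = 72.33%

F_rel = 72%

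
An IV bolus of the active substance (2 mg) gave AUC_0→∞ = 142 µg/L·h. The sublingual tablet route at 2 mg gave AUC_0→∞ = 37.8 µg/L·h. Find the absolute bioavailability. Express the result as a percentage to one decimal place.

F = 26.6%

F = (AUC_ev / D_ev) / (AUC_iv / D_iv)
  = (37.8/2) / (142/2)
  = 18.9 / 71 = 0.2662
  = 26.62%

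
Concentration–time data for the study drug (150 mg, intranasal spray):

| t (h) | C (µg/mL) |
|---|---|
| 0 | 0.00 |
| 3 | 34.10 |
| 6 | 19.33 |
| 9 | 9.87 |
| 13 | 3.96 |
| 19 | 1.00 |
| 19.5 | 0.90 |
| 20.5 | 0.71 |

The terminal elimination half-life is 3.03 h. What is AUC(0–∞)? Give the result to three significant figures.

Trapezoidal AUC_0→20.5:
  [0→3]: (0.00+34.10)/2 × 3 = 51.15
  [3→6]: (34.10+19.33)/2 × 3 = 80.145
  [6→9]: (19.33+9.87)/2 × 3 = 43.8
  [9→13]: (9.87+3.96)/2 × 4 = 27.66
  [13→19]: (3.96+1.00)/2 × 6 = 14.88
  [19→19.5]: (1.00+0.90)/2 × 0.5 = 0.475
  [19.5→20.5]: (0.90+0.71)/2 × 1 = 0.805
  Sum = 218.915 µg/mL·h
k_e = ln2 / t½ = 0.693147 / 3.03 = 0.2288 h^-1
Extrapolated tail: C_last / k_e = 0.71 / 0.2288 = 3.103
AUC_0→∞ = 218.915 + 3.103 = 222.018 µg/mL·h

AUC = 222 µg/mL·h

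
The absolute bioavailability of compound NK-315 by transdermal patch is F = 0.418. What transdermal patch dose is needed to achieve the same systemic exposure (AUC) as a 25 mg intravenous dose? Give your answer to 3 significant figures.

For equal systemic exposure: F × D_ev = D_iv
D_ev = D_iv / F = 25 / 0.418 = 59.8086 mg

D_transdermal = 59.8 mg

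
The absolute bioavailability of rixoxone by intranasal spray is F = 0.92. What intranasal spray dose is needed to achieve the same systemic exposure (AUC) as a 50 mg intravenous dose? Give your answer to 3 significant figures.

D_intranasal = 54.3 mg

For equal systemic exposure: F × D_ev = D_iv
D_ev = D_iv / F = 50 / 0.92 = 54.3478 mg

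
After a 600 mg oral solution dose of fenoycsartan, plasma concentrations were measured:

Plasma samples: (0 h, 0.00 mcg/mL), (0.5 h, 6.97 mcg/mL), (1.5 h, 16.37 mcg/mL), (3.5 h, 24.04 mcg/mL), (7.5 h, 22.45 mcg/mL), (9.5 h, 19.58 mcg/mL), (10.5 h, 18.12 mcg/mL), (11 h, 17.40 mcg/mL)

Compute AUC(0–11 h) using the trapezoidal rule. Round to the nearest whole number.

Trapezoidal AUC_0→11:
  [0→0.5]: (0.00+6.97)/2 × 0.5 = 1.7425
  [0.5→1.5]: (6.97+16.37)/2 × 1 = 11.67
  [1.5→3.5]: (16.37+24.04)/2 × 2 = 40.41
  [3.5→7.5]: (24.04+22.45)/2 × 4 = 92.98
  [7.5→9.5]: (22.45+19.58)/2 × 2 = 42.03
  [9.5→10.5]: (19.58+18.12)/2 × 1 = 18.85
  [10.5→11]: (18.12+17.40)/2 × 0.5 = 8.88
  Sum = 216.5625 mcg/mL·h

AUC = 217 mcg/mL·h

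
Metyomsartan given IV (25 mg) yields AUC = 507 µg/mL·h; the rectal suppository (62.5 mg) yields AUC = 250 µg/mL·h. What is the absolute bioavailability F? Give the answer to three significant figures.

F = (AUC_ev / D_ev) / (AUC_iv / D_iv)
  = (250/62.5) / (507/25)
  = 4 / 20.28 = 0.1972

F = 0.197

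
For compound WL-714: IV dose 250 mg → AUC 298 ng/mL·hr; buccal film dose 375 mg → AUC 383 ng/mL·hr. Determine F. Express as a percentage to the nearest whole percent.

F = 86%

F = (AUC_ev / D_ev) / (AUC_iv / D_iv)
  = (383/375) / (298/250)
  = 1.02133 / 1.192 = 0.8568
  = 85.68%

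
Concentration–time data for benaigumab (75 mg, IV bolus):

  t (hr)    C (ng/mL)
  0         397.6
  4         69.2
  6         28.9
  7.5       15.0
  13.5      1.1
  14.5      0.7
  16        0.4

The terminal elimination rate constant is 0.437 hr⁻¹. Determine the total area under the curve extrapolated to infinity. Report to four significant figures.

Trapezoidal AUC_0→16:
  [0→4]: (397.6+69.2)/2 × 4 = 933.6
  [4→6]: (69.2+28.9)/2 × 2 = 98.1
  [6→7.5]: (28.9+15.0)/2 × 1.5 = 32.925
  [7.5→13.5]: (15.0+1.1)/2 × 6 = 48.3
  [13.5→14.5]: (1.1+0.7)/2 × 1 = 0.9
  [14.5→16]: (0.7+0.4)/2 × 1.5 = 0.825
  Sum = 1114.65 ng/mL·hr
Extrapolated tail: C_last / k_e = 0.4 / 0.437 = 0.915
AUC_0→∞ = 1114.65 + 0.915 = 1115.565 ng/mL·hr

AUC = 1116 ng/mL·hr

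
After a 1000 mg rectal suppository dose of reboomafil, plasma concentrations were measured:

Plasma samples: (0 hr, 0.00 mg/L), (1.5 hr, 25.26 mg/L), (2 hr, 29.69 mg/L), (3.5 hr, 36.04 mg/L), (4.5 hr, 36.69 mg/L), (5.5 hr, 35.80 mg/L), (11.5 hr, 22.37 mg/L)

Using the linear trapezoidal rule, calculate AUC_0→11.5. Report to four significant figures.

AUC = 329.1 mg/L·hr

Trapezoidal AUC_0→11.5:
  [0→1.5]: (0.00+25.26)/2 × 1.5 = 18.945
  [1.5→2]: (25.26+29.69)/2 × 0.5 = 13.7375
  [2→3.5]: (29.69+36.04)/2 × 1.5 = 49.2975
  [3.5→4.5]: (36.04+36.69)/2 × 1 = 36.365
  [4.5→5.5]: (36.69+35.80)/2 × 1 = 36.245
  [5.5→11.5]: (35.80+22.37)/2 × 6 = 174.51
  Sum = 329.1 mg/L·hr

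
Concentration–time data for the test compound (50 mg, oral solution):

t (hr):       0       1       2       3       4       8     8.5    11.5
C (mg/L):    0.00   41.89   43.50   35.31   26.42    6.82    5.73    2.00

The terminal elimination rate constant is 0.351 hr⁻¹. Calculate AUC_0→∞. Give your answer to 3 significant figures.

Trapezoidal AUC_0→11.5:
  [0→1]: (0.00+41.89)/2 × 1 = 20.945
  [1→2]: (41.89+43.50)/2 × 1 = 42.695
  [2→3]: (43.50+35.31)/2 × 1 = 39.405
  [3→4]: (35.31+26.42)/2 × 1 = 30.865
  [4→8]: (26.42+6.82)/2 × 4 = 66.48
  [8→8.5]: (6.82+5.73)/2 × 0.5 = 3.1375
  [8.5→11.5]: (5.73+2.00)/2 × 3 = 11.595
  Sum = 215.1225 mg/L·hr
Extrapolated tail: C_last / k_e = 2.00 / 0.351 = 5.698
AUC_0→∞ = 215.1225 + 5.698 = 220.8205 mg/L·hr

AUC = 221 mg/L·hr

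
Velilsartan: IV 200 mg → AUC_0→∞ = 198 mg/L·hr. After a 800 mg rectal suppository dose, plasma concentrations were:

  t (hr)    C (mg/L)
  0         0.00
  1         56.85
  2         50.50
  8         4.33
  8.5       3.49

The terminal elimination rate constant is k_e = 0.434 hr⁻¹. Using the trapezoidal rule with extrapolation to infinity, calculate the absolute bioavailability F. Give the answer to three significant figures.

Trapezoidal AUC_0→8.5 (rectal suppository):
  [0→1]: (0.00+56.85)/2 × 1 = 28.425
  [1→2]: (56.85+50.50)/2 × 1 = 53.675
  [2→8]: (50.50+4.33)/2 × 6 = 164.49
  [8→8.5]: (4.33+3.49)/2 × 0.5 = 1.955
  Sum = 248.545 mg/L·hr
Tail: C_last/k_e = 3.49/0.434 = 8.041
AUC_0→∞ (rectal suppository) = 248.545 + 8.041 = 256.586 mg/L·hr
F = (AUC_ev/D_ev)/(AUC_iv/D_iv) = (256.586/800)/(198/200) = 0.3207325/0.99 = 0.3240

F = 0.324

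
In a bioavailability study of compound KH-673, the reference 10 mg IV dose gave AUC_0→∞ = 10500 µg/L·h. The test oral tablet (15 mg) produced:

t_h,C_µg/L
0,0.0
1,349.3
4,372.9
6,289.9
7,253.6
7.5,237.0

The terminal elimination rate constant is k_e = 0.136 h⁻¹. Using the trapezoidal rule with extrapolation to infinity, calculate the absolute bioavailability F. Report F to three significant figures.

F = 0.258

Trapezoidal AUC_0→7.5 (oral tablet):
  [0→1]: (0.0+349.3)/2 × 1 = 174.65
  [1→4]: (349.3+372.9)/2 × 3 = 1083.3
  [4→6]: (372.9+289.9)/2 × 2 = 662.8
  [6→7]: (289.9+253.6)/2 × 1 = 271.75
  [7→7.5]: (253.6+237.0)/2 × 0.5 = 122.65
  Sum = 2315.15 µg/L·h
Tail: C_last/k_e = 237.0/0.136 = 1742.647
AUC_0→∞ (oral tablet) = 2315.15 + 1742.647 = 4057.797 µg/L·h
F = (AUC_ev/D_ev)/(AUC_iv/D_iv) = (4057.797/15)/(10500/10) = 270.5198/1050 = 0.2576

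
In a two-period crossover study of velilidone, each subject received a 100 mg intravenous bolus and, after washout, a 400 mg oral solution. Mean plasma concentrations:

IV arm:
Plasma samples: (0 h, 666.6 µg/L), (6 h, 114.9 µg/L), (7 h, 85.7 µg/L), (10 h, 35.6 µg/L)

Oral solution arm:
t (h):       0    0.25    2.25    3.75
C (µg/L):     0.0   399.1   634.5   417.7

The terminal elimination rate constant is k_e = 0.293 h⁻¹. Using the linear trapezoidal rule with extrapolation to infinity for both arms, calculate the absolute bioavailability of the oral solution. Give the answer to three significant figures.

F = 0.300

Trapezoidal AUC_0→10 (IV):
  [0→6]: (666.6+114.9)/2 × 6 = 2344.5
  [6→7]: (114.9+85.7)/2 × 1 = 100.3
  [7→10]: (85.7+35.6)/2 × 3 = 181.95
  Sum = 2626.75 µg/L·h
IV tail: 35.6/0.293 = 121.502; AUC_iv,0→∞ = 2626.75 + 121.502 = 2748.252 µg/L·h
Trapezoidal AUC_0→3.75 (oral solution):
  [0→0.25]: (0.0+399.1)/2 × 0.25 = 49.8875
  [0.25→2.25]: (399.1+634.5)/2 × 2 = 1033.6
  [2.25→3.75]: (634.5+417.7)/2 × 1.5 = 789.15
  Sum = 1872.6375 µg/L·h
oral solution tail: 417.7/0.293 = 1425.597; AUC_ev,0→∞ = 1872.6375 + 1425.597 = 3298.2345 µg/L·h
F = (AUC_ev/D_ev)/(AUC_iv/D_iv) = (3298.2345/400)/(2748.252/100) = 8.24559/27.48252 = 0.3000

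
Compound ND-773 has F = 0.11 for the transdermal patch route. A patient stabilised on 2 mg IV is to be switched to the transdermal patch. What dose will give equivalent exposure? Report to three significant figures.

D_transdermal = 18.2 mg

For equal systemic exposure: F × D_ev = D_iv
D_ev = D_iv / F = 2 / 0.11 = 18.1818 mg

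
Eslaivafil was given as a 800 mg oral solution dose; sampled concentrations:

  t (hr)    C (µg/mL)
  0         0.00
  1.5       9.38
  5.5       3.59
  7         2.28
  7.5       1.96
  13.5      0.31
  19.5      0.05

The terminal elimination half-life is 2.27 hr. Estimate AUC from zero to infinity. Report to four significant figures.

AUC = 46.49 µg/mL·hr

Trapezoidal AUC_0→19.5:
  [0→1.5]: (0.00+9.38)/2 × 1.5 = 7.035
  [1.5→5.5]: (9.38+3.59)/2 × 4 = 25.94
  [5.5→7]: (3.59+2.28)/2 × 1.5 = 4.4025
  [7→7.5]: (2.28+1.96)/2 × 0.5 = 1.06
  [7.5→13.5]: (1.96+0.31)/2 × 6 = 6.81
  [13.5→19.5]: (0.31+0.05)/2 × 6 = 1.08
  Sum = 46.3275 µg/mL·hr
k_e = ln2 / t½ = 0.693147 / 2.27 = 0.3054 hr^-1
Extrapolated tail: C_last / k_e = 0.05 / 0.3054 = 0.164
AUC_0→∞ = 46.3275 + 0.164 = 46.4915 µg/mL·hr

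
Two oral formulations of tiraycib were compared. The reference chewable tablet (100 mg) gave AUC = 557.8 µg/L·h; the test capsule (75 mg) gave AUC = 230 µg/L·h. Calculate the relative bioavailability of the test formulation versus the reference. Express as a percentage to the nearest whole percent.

F_rel = 55%

F_rel = (AUC_test/D_test) / (AUC_ref/D_ref)
      = (230/75) / (557.8/100)
      = 3.06667 / 5.578 = 0.5498 = 54.98%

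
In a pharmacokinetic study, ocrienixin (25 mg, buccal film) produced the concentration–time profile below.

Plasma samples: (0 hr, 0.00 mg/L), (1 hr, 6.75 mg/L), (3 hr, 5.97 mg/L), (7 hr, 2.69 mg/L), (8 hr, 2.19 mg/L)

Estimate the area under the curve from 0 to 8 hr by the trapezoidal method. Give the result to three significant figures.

AUC = 35.9 mg/L·hr

Trapezoidal AUC_0→8:
  [0→1]: (0.00+6.75)/2 × 1 = 3.375
  [1→3]: (6.75+5.97)/2 × 2 = 12.72
  [3→7]: (5.97+2.69)/2 × 4 = 17.32
  [7→8]: (2.69+2.19)/2 × 1 = 2.44
  Sum = 35.855 mg/L·hr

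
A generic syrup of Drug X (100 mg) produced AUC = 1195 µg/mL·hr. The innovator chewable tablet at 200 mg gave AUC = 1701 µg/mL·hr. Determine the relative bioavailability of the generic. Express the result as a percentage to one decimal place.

F_rel = (AUC_test/D_test) / (AUC_ref/D_ref)
      = (1195/100) / (1701/200)
      = 11.95 / 8.505 = 1.4051 = 140.51%

F_rel = 140.5%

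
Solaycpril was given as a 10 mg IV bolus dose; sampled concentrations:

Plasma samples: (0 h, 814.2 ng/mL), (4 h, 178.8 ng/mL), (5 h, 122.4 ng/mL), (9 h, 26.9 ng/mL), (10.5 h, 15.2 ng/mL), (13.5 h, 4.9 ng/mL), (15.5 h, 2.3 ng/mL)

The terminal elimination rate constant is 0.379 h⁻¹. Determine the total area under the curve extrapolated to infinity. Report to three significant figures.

Trapezoidal AUC_0→15.5:
  [0→4]: (814.2+178.8)/2 × 4 = 1986.0
  [4→5]: (178.8+122.4)/2 × 1 = 150.6
  [5→9]: (122.4+26.9)/2 × 4 = 298.6
  [9→10.5]: (26.9+15.2)/2 × 1.5 = 31.575
  [10.5→13.5]: (15.2+4.9)/2 × 3 = 30.15
  [13.5→15.5]: (4.9+2.3)/2 × 2 = 7.2
  Sum = 2504.125 ng/mL·h
Extrapolated tail: C_last / k_e = 2.3 / 0.379 = 6.069
AUC_0→∞ = 2504.125 + 6.069 = 2510.194 ng/mL·h

AUC = 2510 ng/mL·h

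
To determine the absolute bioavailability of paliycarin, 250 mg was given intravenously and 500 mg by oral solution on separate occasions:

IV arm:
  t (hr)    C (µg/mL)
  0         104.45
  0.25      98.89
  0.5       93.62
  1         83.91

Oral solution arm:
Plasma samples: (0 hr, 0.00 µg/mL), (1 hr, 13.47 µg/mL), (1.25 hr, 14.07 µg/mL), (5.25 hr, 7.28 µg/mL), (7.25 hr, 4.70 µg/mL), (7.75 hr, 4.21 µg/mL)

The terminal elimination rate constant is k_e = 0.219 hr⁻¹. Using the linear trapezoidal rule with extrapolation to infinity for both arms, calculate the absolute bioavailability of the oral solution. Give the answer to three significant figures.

F = 0.0905

Trapezoidal AUC_0→1 (IV):
  [0→0.25]: (104.45+98.89)/2 × 0.25 = 25.4175
  [0.25→0.5]: (98.89+93.62)/2 × 0.25 = 24.06375
  [0.5→1]: (93.62+83.91)/2 × 0.5 = 44.3825
  Sum = 93.86375 µg/mL·hr
IV tail: 83.91/0.219 = 383.151; AUC_iv,0→∞ = 93.86375 + 383.151 = 477.01475 µg/mL·hr
Trapezoidal AUC_0→7.75 (oral solution):
  [0→1]: (0.00+13.47)/2 × 1 = 6.735
  [1→1.25]: (13.47+14.07)/2 × 0.25 = 3.4425
  [1.25→5.25]: (14.07+7.28)/2 × 4 = 42.7
  [5.25→7.25]: (7.28+4.70)/2 × 2 = 11.98
  [7.25→7.75]: (4.70+4.21)/2 × 0.5 = 2.2275
  Sum = 67.085 µg/mL·hr
oral solution tail: 4.21/0.219 = 19.224; AUC_ev,0→∞ = 67.085 + 19.224 = 86.309 µg/mL·hr
F = (AUC_ev/D_ev)/(AUC_iv/D_iv) = (86.309/500)/(477.01475/250) = 0.172618/1.908059 = 0.0905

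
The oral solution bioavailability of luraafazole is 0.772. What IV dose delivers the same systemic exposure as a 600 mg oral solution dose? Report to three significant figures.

D_iv = 463 mg

Systemic exposure from an extravascular dose = F × D_ev, so the equivalent IV dose is F × D_ev.
D_iv = F × D_ev = 0.772 × 600 = 463.2 mg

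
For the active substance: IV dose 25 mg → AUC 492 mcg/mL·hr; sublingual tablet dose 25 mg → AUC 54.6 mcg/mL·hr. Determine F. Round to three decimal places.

F = 0.111

F = (AUC_ev / D_ev) / (AUC_iv / D_iv)
  = (54.6/25) / (492/25)
  = 2.184 / 19.68 = 0.1110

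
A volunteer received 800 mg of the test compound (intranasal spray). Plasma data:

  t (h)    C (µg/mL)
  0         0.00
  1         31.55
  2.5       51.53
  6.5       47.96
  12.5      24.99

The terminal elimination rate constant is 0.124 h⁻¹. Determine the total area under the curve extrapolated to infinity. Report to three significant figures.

Trapezoidal AUC_0→12.5:
  [0→1]: (0.00+31.55)/2 × 1 = 15.775
  [1→2.5]: (31.55+51.53)/2 × 1.5 = 62.31
  [2.5→6.5]: (51.53+47.96)/2 × 4 = 198.98
  [6.5→12.5]: (47.96+24.99)/2 × 6 = 218.85
  Sum = 495.915 µg/mL·h
Extrapolated tail: C_last / k_e = 24.99 / 0.124 = 201.532
AUC_0→∞ = 495.915 + 201.532 = 697.447 µg/mL·h

AUC = 697 µg/mL·h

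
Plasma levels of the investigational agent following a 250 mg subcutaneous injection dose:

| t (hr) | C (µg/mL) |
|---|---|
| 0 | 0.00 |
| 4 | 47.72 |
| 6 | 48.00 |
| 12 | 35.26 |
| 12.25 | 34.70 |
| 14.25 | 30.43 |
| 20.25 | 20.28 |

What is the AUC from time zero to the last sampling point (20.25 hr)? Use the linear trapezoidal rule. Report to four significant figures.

AUC = 666.9 µg/mL·hr

Trapezoidal AUC_0→20.25:
  [0→4]: (0.00+47.72)/2 × 4 = 95.44
  [4→6]: (47.72+48.00)/2 × 2 = 95.72
  [6→12]: (48.00+35.26)/2 × 6 = 249.78
  [12→12.25]: (35.26+34.70)/2 × 0.25 = 8.745
  [12.25→14.25]: (34.70+30.43)/2 × 2 = 65.13
  [14.25→20.25]: (30.43+20.28)/2 × 6 = 152.13
  Sum = 666.945 µg/mL·hr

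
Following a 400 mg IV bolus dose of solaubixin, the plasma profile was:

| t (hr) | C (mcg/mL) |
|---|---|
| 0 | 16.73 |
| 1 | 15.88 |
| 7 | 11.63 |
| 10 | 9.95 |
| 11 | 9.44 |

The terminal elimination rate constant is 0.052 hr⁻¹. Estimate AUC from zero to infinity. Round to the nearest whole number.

AUC = 322 mcg/mL·hr

Trapezoidal AUC_0→11:
  [0→1]: (16.73+15.88)/2 × 1 = 16.305
  [1→7]: (15.88+11.63)/2 × 6 = 82.53
  [7→10]: (11.63+9.95)/2 × 3 = 32.37
  [10→11]: (9.95+9.44)/2 × 1 = 9.695
  Sum = 140.9 mcg/mL·hr
Extrapolated tail: C_last / k_e = 9.44 / 0.052 = 181.538
AUC_0→∞ = 140.9 + 181.538 = 322.438 mcg/mL·hr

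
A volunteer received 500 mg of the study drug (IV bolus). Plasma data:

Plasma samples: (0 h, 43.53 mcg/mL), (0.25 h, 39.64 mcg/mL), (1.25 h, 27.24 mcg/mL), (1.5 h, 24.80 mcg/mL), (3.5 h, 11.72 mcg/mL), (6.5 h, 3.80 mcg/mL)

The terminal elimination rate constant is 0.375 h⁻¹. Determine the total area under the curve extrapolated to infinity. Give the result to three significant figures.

AUC = 120 mcg/mL·h

Trapezoidal AUC_0→6.5:
  [0→0.25]: (43.53+39.64)/2 × 0.25 = 10.39625
  [0.25→1.25]: (39.64+27.24)/2 × 1 = 33.44
  [1.25→1.5]: (27.24+24.80)/2 × 0.25 = 6.505
  [1.5→3.5]: (24.80+11.72)/2 × 2 = 36.52
  [3.5→6.5]: (11.72+3.80)/2 × 3 = 23.28
  Sum = 110.14125 mcg/mL·h
Extrapolated tail: C_last / k_e = 3.80 / 0.375 = 10.133
AUC_0→∞ = 110.14125 + 10.133 = 120.27425 mcg/mL·h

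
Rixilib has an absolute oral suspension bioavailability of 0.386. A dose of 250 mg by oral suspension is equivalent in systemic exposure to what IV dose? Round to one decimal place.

D_iv = 96.5 mg

Systemic exposure from an extravascular dose = F × D_ev, so the equivalent IV dose is F × D_ev.
D_iv = F × D_ev = 0.386 × 250 = 96.5 mg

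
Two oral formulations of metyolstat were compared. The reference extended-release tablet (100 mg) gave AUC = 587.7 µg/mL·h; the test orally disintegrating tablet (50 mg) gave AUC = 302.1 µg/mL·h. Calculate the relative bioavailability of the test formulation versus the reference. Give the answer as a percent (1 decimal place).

F_rel = (AUC_test/D_test) / (AUC_ref/D_ref)
      = (302.1/50) / (587.7/100)
      = 6.042 / 5.877 = 1.0281 = 102.81%

F_rel = 102.8%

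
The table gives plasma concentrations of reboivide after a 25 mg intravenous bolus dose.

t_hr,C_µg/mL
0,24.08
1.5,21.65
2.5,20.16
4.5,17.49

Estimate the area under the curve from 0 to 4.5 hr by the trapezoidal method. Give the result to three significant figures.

AUC = 92.9 µg/mL·hr

Trapezoidal AUC_0→4.5:
  [0→1.5]: (24.08+21.65)/2 × 1.5 = 34.2975
  [1.5→2.5]: (21.65+20.16)/2 × 1 = 20.905
  [2.5→4.5]: (20.16+17.49)/2 × 2 = 37.65
  Sum = 92.8525 µg/mL·hr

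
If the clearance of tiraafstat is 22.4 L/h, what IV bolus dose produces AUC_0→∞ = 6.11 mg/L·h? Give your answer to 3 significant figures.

Dose = 137 mg

Dose_iv = CL × AUC_0→∞
     = 22.4 × 6.11 = 136.864 mg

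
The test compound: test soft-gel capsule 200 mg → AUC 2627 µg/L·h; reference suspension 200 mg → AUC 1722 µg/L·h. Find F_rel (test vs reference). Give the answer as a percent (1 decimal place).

F_rel = (AUC_test/D_test) / (AUC_ref/D_ref)
      = (2627/200) / (1722/200)
      = 13.135 / 8.61 = 1.5256 = 152.56%

F_rel = 152.6%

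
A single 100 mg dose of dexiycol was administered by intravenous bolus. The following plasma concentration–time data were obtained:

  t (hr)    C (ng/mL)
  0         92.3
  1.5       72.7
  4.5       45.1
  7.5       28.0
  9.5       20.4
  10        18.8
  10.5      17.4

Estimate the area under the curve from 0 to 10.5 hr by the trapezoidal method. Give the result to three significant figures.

AUC = 477 ng/mL·hr

Trapezoidal AUC_0→10.5:
  [0→1.5]: (92.3+72.7)/2 × 1.5 = 123.75
  [1.5→4.5]: (72.7+45.1)/2 × 3 = 176.7
  [4.5→7.5]: (45.1+28.0)/2 × 3 = 109.65
  [7.5→9.5]: (28.0+20.4)/2 × 2 = 48.4
  [9.5→10]: (20.4+18.8)/2 × 0.5 = 9.8
  [10→10.5]: (18.8+17.4)/2 × 0.5 = 9.05
  Sum = 477.35 ng/mL·hr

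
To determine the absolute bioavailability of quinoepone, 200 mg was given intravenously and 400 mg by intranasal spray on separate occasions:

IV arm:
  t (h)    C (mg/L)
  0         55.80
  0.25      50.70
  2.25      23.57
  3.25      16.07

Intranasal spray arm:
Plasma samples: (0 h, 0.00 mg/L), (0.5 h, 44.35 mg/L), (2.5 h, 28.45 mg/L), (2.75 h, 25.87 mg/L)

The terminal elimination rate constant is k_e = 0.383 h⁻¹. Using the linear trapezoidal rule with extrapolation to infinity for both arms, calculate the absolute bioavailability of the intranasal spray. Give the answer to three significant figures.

Trapezoidal AUC_0→3.25 (IV):
  [0→0.25]: (55.80+50.70)/2 × 0.25 = 13.3125
  [0.25→2.25]: (50.70+23.57)/2 × 2 = 74.27
  [2.25→3.25]: (23.57+16.07)/2 × 1 = 19.82
  Sum = 107.4025 mg/L·h
IV tail: 16.07/0.383 = 41.958; AUC_iv,0→∞ = 107.4025 + 41.958 = 149.3605 mg/L·h
Trapezoidal AUC_0→2.75 (intranasal spray):
  [0→0.5]: (0.00+44.35)/2 × 0.5 = 11.0875
  [0.5→2.5]: (44.35+28.45)/2 × 2 = 72.8
  [2.5→2.75]: (28.45+25.87)/2 × 0.25 = 6.79
  Sum = 90.6775 mg/L·h
intranasal spray tail: 25.87/0.383 = 67.546; AUC_ev,0→∞ = 90.6775 + 67.546 = 158.2235 mg/L·h
F = (AUC_ev/D_ev)/(AUC_iv/D_iv) = (158.2235/400)/(149.3605/200) = 0.39555875/0.7468025 = 0.5297

F = 0.530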